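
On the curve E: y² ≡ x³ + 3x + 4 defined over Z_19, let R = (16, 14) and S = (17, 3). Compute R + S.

(16, 14) + (17, 3). λ = (3 - 14)/(17 - 16) ≡ 8/1 mod 19. 1⁻¹ ≡ 1 (mod 19) since 1·1 = 1 ≡ 1, so λ ≡ 8.
  x = λ² - 16 - 17 = 64 - 33 ≡ 12; y = λ·(16 - 12) - 14 ≡ 18. → (12, 18)

(12, 18)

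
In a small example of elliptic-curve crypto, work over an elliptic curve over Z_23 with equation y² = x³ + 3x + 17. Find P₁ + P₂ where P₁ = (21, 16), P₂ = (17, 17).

(21, 16) + (17, 17). λ = (17 - 16)/(17 - 21) ≡ 1/19 mod 23. 19⁻¹ ≡ 17 (mod 23), so λ ≡ 17.
  x = λ² - 21 - 17 = 289 - 38 ≡ 21; y = λ·(21 - 21) - 16 ≡ 7. → (21, 7)

(21, 7)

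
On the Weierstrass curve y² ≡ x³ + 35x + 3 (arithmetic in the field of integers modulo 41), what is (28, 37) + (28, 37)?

(1, 30)

tangent at (28, 37): λ = (3·28² + 35)/(2·37) ≡ 9/33. 33⁻¹ ≡ 5 (mod 41), so λ ≡ 9·5 ≡ 4.
  x = λ² - 28 - 28 = 16 - 56 ≡ 1; y = λ·(28 - 1) - 37 ≡ 30. → (1, 30)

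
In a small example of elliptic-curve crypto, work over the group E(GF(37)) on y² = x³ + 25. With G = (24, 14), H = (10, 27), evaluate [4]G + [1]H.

(32, 23)

First 4G:
Double-and-add on 4 = (100)₂. Start with G = (24, 14) for the leading 1-bit.
double: tangent at (24, 14): λ = (3·24² + 0)/(2·14) ≡ 26/28. 28⁻¹ ≡ 4 (mod 37), so λ ≡ 26·4 ≡ 30.
  x = λ² - 24 - 24 = 900 - 48 ≡ 1; y = λ·(24 - 1) - 14 ≡ 10. → (1, 10)
double: tangent at (1, 10): λ = (3·1² + 0)/(2·10) ≡ 3/20. 20⁻¹ ≡ 13 (mod 37), so λ ≡ 3·13 ≡ 2.
  x = λ² - 1 - 1 = 4 - 2 ≡ 2; y = λ·(1 - 2) - 10 ≡ 25. → (2, 25)
4G = (2, 25).
Finally 4G + H:
(2, 25) + (10, 27). λ = (27 - 25)/(10 - 2) ≡ 2/8 mod 37. 8⁻¹ ≡ 14 (mod 37), so λ ≡ 28.
  x = λ² - 2 - 10 = 784 - 12 ≡ 32; y = λ·(2 - 32) - 25 ≡ 23. → (32, 23)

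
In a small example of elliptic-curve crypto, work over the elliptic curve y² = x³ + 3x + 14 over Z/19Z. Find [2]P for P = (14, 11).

(2, 16)

tangent at (14, 11): λ = (3·14² + 3)/(2·11) ≡ 2/3. 3⁻¹ ≡ 13 (mod 19), so λ ≡ 2·13 ≡ 7.
  x = λ² - 14 - 14 = 49 - 28 ≡ 2; y = λ·(14 - 2) - 11 ≡ 16. → (2, 16)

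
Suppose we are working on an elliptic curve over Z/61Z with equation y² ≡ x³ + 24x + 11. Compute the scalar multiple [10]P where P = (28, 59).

Double-and-add on 10 = (1010)₂. Start with P = (28, 59) for the leading 1-bit.
double: tangent at (28, 59): λ = (3·28² + 24)/(2·59) ≡ 58/57. 57⁻¹ ≡ 15 (mod 61), so λ ≡ 58·15 ≡ 16.
  x = λ² - 28 - 28 = 256 - 56 ≡ 17; y = λ·(28 - 17) - 59 ≡ 56. → (17, 56)
double: tangent at (17, 56): λ = (3·17² + 24)/(2·56) ≡ 37/51. 51⁻¹ ≡ 6 (mod 61) since 51·6 = 306 ≡ 1, so λ ≡ 37·6 ≡ 39.
  x = λ² - 17 - 17 = 1521 - 34 ≡ 23; y = λ·(17 - 23) - 56 ≡ 15. → (23, 15)
add P: (23, 15) + (28, 59). λ = (59 - 15)/(28 - 23) ≡ 44/5 mod 61. 5⁻¹ ≡ 49 (mod 61), so λ ≡ 21.
  x = λ² - 23 - 28 = 441 - 51 ≡ 24; y = λ·(23 - 24) - 15 ≡ 25. → (24, 25)
double: tangent at (24, 25): λ = (3·24² + 24)/(2·25) ≡ 44/50. 50⁻¹ ≡ 11 (mod 61), so λ ≡ 44·11 ≡ 57.
  x = λ² - 24 - 24 = 3249 - 48 ≡ 29; y = λ·(24 - 29) - 25 ≡ 56. → (29, 56)

(29, 56)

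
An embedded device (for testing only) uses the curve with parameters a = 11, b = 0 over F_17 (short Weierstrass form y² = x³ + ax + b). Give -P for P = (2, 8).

(2, 9)

-(2, 8) = (2, -8 mod 17) = (2, 9).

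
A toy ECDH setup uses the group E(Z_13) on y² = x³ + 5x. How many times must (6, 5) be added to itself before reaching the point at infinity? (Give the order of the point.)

10

2P: tangent at (6, 5): λ = (3·6² + 5)/(2·5) ≡ 9/10. 10⁻¹ ≡ 4 (mod 13) since 10·4 = 40 ≡ 1, so λ ≡ 9·4 ≡ 10.
  x = λ² - 6 - 6 = 100 - 12 ≡ 10; y = λ·(6 - 10) - 5 ≡ 7. → (10, 7)
3P: (10, 7) + (6, 5). λ = (5 - 7)/(6 - 10) ≡ 11/9 mod 13. 9⁻¹ ≡ 3 (mod 13), so λ ≡ 7.
  x = λ² - 10 - 6 = 49 - 16 ≡ 7; y = λ·(10 - 7) - 7 ≡ 1. → (7, 1)
4P: (7, 1) + (6, 5). λ = (5 - 1)/(6 - 7) ≡ 4/12 mod 13. 12⁻¹ ≡ 12 (mod 13) since 12·12 = 144 ≡ 1, so λ ≡ 9.
  x = λ² - 7 - 6 = 81 - 13 ≡ 3; y = λ·(7 - 3) - 1 ≡ 9. → (3, 9)
5P: (3, 9) + (6, 5). λ = (5 - 9)/(6 - 3) ≡ 9/3 mod 13. 3⁻¹ ≡ 9 (mod 13) since 3·9 = 27 ≡ 1, so λ ≡ 3.
  x = λ² - 3 - 6 = 9 - 9 ≡ 0; y = λ·(3 - 0) - 9 ≡ 0. → (0, 0)
6P: (0, 0) + (6, 5). λ = (5 - 0)/(6 - 0) ≡ 5/6 mod 13. 6⁻¹ ≡ 11 (mod 13), so λ ≡ 3.
  x = λ² - 0 - 6 = 9 - 6 ≡ 3; y = λ·(0 - 3) - 0 ≡ 4. → (3, 4)
7P: (3, 4) + (6, 5). λ = (5 - 4)/(6 - 3) ≡ 1/3 mod 13. 3⁻¹ ≡ 9 (mod 13), so λ ≡ 9.
  x = λ² - 3 - 6 = 81 - 9 ≡ 7; y = λ·(3 - 7) - 4 ≡ 12. → (7, 12)
8P: (7, 12) + (6, 5). λ = (5 - 12)/(6 - 7) ≡ 6/12 mod 13. 12⁻¹ ≡ 12 (mod 13), so λ ≡ 7.
  x = λ² - 7 - 6 = 49 - 13 ≡ 10; y = λ·(7 - 10) - 12 ≡ 6. → (10, 6)
9P: (10, 6) + (6, 5). λ = (5 - 6)/(6 - 10) ≡ 12/9 mod 13. 9⁻¹ ≡ 3 (mod 13), so λ ≡ 10.
  x = λ² - 10 - 6 = 100 - 16 ≡ 6; y = λ·(10 - 6) - 6 ≡ 8. → (6, 8)
10P: (6, 8) + (6, 5): same x and y₁ ≡ -y₂, so the sum is the point at infinity.
10P = the point at infinity, so the order is 10.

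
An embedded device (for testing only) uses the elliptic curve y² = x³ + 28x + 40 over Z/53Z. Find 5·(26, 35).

(51, 20)

Write P = (26, 35).
Repeated addition: build up to 5P.
2P: tangent at (26, 35): λ = (3·26² + 28)/(2·35) ≡ 42/17. 17⁻¹ ≡ 25 (mod 53) since 17·25 = 425 ≡ 1, so λ ≡ 42·25 ≡ 43.
  x = λ² - 26 - 26 = 1849 - 52 ≡ 48; y = λ·(26 - 48) - 35 ≡ 26. → (48, 26)
3P: (48, 26) + (26, 35). λ = (35 - 26)/(26 - 48) ≡ 9/31 mod 53. 31⁻¹ ≡ 12 (mod 53) since 31·12 = 372 ≡ 1, so λ ≡ 2.
  x = λ² - 48 - 26 = 4 - 74 ≡ 36; y = λ·(48 - 36) - 26 ≡ 51. → (36, 51)
4P: (36, 51) + (26, 35). λ = (35 - 51)/(26 - 36) ≡ 37/43 mod 53. 43⁻¹ ≡ 37 (mod 53), so λ ≡ 44.
  x = λ² - 36 - 26 = 1936 - 62 ≡ 19; y = λ·(36 - 19) - 51 ≡ 8. → (19, 8)
5P: (19, 8) + (26, 35). λ = (35 - 8)/(26 - 19) ≡ 27/7 mod 53. 7⁻¹ ≡ 38 (mod 53), so λ ≡ 19.
  x = λ² - 19 - 26 = 361 - 45 ≡ 51; y = λ·(19 - 51) - 8 ≡ 20. → (51, 20)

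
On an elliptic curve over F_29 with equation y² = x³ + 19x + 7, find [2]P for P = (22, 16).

(5, 16)

tangent at (22, 16): λ = (3·22² + 19)/(2·16) ≡ 21/3. 3⁻¹ ≡ 10 (mod 29), so λ ≡ 21·10 ≡ 7.
  x = λ² - 22 - 22 = 49 - 44 ≡ 5; y = λ·(22 - 5) - 16 ≡ 16. → (5, 16)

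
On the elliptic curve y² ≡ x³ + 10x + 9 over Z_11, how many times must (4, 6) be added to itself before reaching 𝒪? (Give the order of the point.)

2P: tangent at (4, 6): λ = (3·4² + 10)/(2·6) ≡ 3/1. 1⁻¹ ≡ 1 (mod 11), so λ ≡ 3·1 ≡ 3.
  x = λ² - 4 - 4 = 9 - 8 ≡ 1; y = λ·(4 - 1) - 6 ≡ 3. → (1, 3)
3P: (1, 3) + (4, 6). λ = (6 - 3)/(4 - 1) ≡ 3/3 mod 11. 3⁻¹ ≡ 4 (mod 11) since 3·4 = 12 ≡ 1, so λ ≡ 1.
  x = λ² - 1 - 4 = 1 - 5 ≡ 7; y = λ·(1 - 7) - 3 ≡ 2. → (7, 2)
4P: (7, 2) + (4, 6). λ = (6 - 2)/(4 - 7) ≡ 4/8 mod 11. 8⁻¹ ≡ 7 (mod 11), so λ ≡ 6.
  x = λ² - 7 - 4 = 36 - 11 ≡ 3; y = λ·(7 - 3) - 2 ≡ 0. → (3, 0)
5P: (3, 0) + (4, 6). λ = (6 - 0)/(4 - 3) ≡ 6/1 mod 11. 1⁻¹ ≡ 1 (mod 11), so λ ≡ 6.
  x = λ² - 3 - 4 = 36 - 7 ≡ 7; y = λ·(3 - 7) - 0 ≡ 9. → (7, 9)
6P: (7, 9) + (4, 6). λ = (6 - 9)/(4 - 7) ≡ 8/8 mod 11. 8⁻¹ ≡ 7 (mod 11) since 8·7 = 56 ≡ 1, so λ ≡ 1.
  x = λ² - 7 - 4 = 1 - 11 ≡ 1; y = λ·(7 - 1) - 9 ≡ 8. → (1, 8)
7P: (1, 8) + (4, 6). λ = (6 - 8)/(4 - 1) ≡ 9/3 mod 11. 3⁻¹ ≡ 4 (mod 11) since 3·4 = 12 ≡ 1, so λ ≡ 3.
  x = λ² - 1 - 4 = 9 - 5 ≡ 4; y = λ·(1 - 4) - 8 ≡ 5. → (4, 5)
8P: (4, 5) + (4, 6): same x and y₁ ≡ -y₂, so the sum is 𝒪.
8P = 𝒪, so the order is 8.

8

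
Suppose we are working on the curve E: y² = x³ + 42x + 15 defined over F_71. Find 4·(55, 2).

O

Write G = (55, 2).
Repeated addition: build up to 4G.
2G: tangent at (55, 2): λ = (3·55² + 42)/(2·2) ≡ 29/4. 4⁻¹ ≡ 18 (mod 71), so λ ≡ 29·18 ≡ 25.
  x = λ² - 55 - 55 = 625 - 110 ≡ 18; y = λ·(55 - 18) - 2 ≡ 0. → (18, 0)
3G: (18, 0) + (55, 2). λ = (2 - 0)/(55 - 18) ≡ 2/37 mod 71. 37⁻¹ ≡ 48 (mod 71), so λ ≡ 25.
  x = λ² - 18 - 55 = 625 - 73 ≡ 55; y = λ·(18 - 55) - 0 ≡ 69. → (55, 69)
4G: (55, 69) + (55, 2): same x and y₁ ≡ -y₂, so the sum is O.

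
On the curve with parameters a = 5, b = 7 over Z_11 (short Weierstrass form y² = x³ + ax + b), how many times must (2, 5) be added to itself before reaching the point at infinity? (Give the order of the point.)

2P: tangent at (2, 5): λ = (3·2² + 5)/(2·5) ≡ 6/10. 10⁻¹ ≡ 10 (mod 11) since 10·10 = 100 ≡ 1, so λ ≡ 6·10 ≡ 5.
  x = λ² - 2 - 2 = 25 - 4 ≡ 10; y = λ·(2 - 10) - 5 ≡ 10. → (10, 10)
3P: (10, 10) + (2, 5). λ = (5 - 10)/(2 - 10) ≡ 6/3 mod 11. 3⁻¹ ≡ 4 (mod 11), so λ ≡ 2.
  x = λ² - 10 - 2 = 4 - 12 ≡ 3; y = λ·(10 - 3) - 10 ≡ 4. → (3, 4)
4P: (3, 4) + (2, 5). λ = (5 - 4)/(2 - 3) ≡ 1/10 mod 11. 10⁻¹ ≡ 10 (mod 11) since 10·10 = 100 ≡ 1, so λ ≡ 10.
  x = λ² - 3 - 2 = 100 - 5 ≡ 7; y = λ·(3 - 7) - 4 ≡ 0. → (7, 0)
5P: (7, 0) + (2, 5). λ = (5 - 0)/(2 - 7) ≡ 5/6 mod 11. 6⁻¹ ≡ 2 (mod 11) since 6·2 = 12 ≡ 1, so λ ≡ 10.
  x = λ² - 7 - 2 = 100 - 9 ≡ 3; y = λ·(7 - 3) - 0 ≡ 7. → (3, 7)
6P: (3, 7) + (2, 5). λ = (5 - 7)/(2 - 3) ≡ 9/10 mod 11. 10⁻¹ ≡ 10 (mod 11), so λ ≡ 2.
  x = λ² - 3 - 2 = 4 - 5 ≡ 10; y = λ·(3 - 10) - 7 ≡ 1. → (10, 1)
7P: (10, 1) + (2, 5). λ = (5 - 1)/(2 - 10) ≡ 4/3 mod 11. 3⁻¹ ≡ 4 (mod 11), so λ ≡ 5.
  x = λ² - 10 - 2 = 25 - 12 ≡ 2; y = λ·(10 - 2) - 1 ≡ 6. → (2, 6)
8P: (2, 6) + (2, 5): same x and y₁ ≡ -y₂, so the sum is the point at infinity.
8P = the point at infinity, so the order is 8.

8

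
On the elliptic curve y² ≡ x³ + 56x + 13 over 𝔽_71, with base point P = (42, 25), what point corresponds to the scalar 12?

Double-and-add on 12 = (1100)₂. Start with P = (42, 25) for the leading 1-bit.
double: tangent at (42, 25): λ = (3·42² + 56)/(2·25) ≡ 23/50. 50⁻¹ ≡ 27 (mod 71), so λ ≡ 23·27 ≡ 53.
  x = λ² - 42 - 42 = 2809 - 84 ≡ 27; y = λ·(42 - 27) - 25 ≡ 60. → (27, 60)
add P: (27, 60) + (42, 25). λ = (25 - 60)/(42 - 27) ≡ 36/15 mod 71. 15⁻¹ ≡ 19 (mod 71), so λ ≡ 45.
  x = λ² - 27 - 42 = 2025 - 69 ≡ 39; y = λ·(27 - 39) - 60 ≡ 39. → (39, 39)
double: tangent at (39, 39): λ = (3·39² + 56)/(2·39) ≡ 4/7. 7⁻¹ ≡ 61 (mod 71), so λ ≡ 4·61 ≡ 31.
  x = λ² - 39 - 39 = 961 - 78 ≡ 31; y = λ·(39 - 31) - 39 ≡ 67. → (31, 67)
double: tangent at (31, 67): λ = (3·31² + 56)/(2·67) ≡ 28/63. 63⁻¹ ≡ 62 (mod 71) since 63·62 = 3906 ≡ 1, so λ ≡ 28·62 ≡ 32.
  x = λ² - 31 - 31 = 1024 - 62 ≡ 39; y = λ·(31 - 39) - 67 ≡ 32. → (39, 32)

(39, 32)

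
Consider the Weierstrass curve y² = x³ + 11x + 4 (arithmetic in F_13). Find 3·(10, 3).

O

Write Q = (10, 3).
Repeated addition: build up to 3Q.
2Q: tangent at (10, 3): λ = (3·10² + 11)/(2·3) ≡ 12/6. 6⁻¹ ≡ 11 (mod 13) since 6·11 = 66 ≡ 1, so λ ≡ 12·11 ≡ 2.
  x = λ² - 10 - 10 = 4 - 20 ≡ 10; y = λ·(10 - 10) - 3 ≡ 10. → (10, 10)
3Q: (10, 10) + (10, 3): same x and y₁ ≡ -y₂, so the sum is O.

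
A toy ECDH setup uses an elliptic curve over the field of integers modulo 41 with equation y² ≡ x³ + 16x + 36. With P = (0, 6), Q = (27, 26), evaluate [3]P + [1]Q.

First 3P:
Repeated addition: build up to 3P.
2P: tangent at (0, 6): λ = (3·0² + 16)/(2·6) ≡ 16/12. 12⁻¹ ≡ 24 (mod 41) since 12·24 = 288 ≡ 1, so λ ≡ 16·24 ≡ 15.
  x = λ² - 0 - 0 = 225 - 0 ≡ 20; y = λ·(0 - 20) - 6 ≡ 22. → (20, 22)
3P: (20, 22) + (0, 6). λ = (6 - 22)/(0 - 20) ≡ 25/21 mod 41. 21⁻¹ ≡ 2 (mod 41), so λ ≡ 9.
  x = λ² - 20 - 0 = 81 - 20 ≡ 20; y = λ·(20 - 20) - 22 ≡ 19. → (20, 19)
3P = (20, 19).
Finally 3P + Q:
(20, 19) + (27, 26). λ = (26 - 19)/(27 - 20) ≡ 7/7 mod 41. 7⁻¹ ≡ 6 (mod 41), so λ ≡ 1.
  x = λ² - 20 - 27 = 1 - 47 ≡ 36; y = λ·(20 - 36) - 19 ≡ 6. → (36, 6)

(36, 6)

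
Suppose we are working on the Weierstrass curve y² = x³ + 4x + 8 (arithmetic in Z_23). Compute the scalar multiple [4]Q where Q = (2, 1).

Repeated addition: build up to 4Q.
2Q: tangent at (2, 1): λ = (3·2² + 4)/(2·1) ≡ 16/2. 2⁻¹ ≡ 12 (mod 23) since 2·12 = 24 ≡ 1, so λ ≡ 16·12 ≡ 8.
  x = λ² - 2 - 2 = 64 - 4 ≡ 14; y = λ·(2 - 14) - 1 ≡ 18. → (14, 18)
3Q: (14, 18) + (2, 1). λ = (1 - 18)/(2 - 14) ≡ 6/11 mod 23. 11⁻¹ ≡ 21 (mod 23) since 11·21 = 231 ≡ 1, so λ ≡ 11.
  x = λ² - 14 - 2 = 121 - 16 ≡ 13; y = λ·(14 - 13) - 18 ≡ 16. → (13, 16)
4Q: (13, 16) + (2, 1). λ = (1 - 16)/(2 - 13) ≡ 8/12 mod 23. 12⁻¹ ≡ 2 (mod 23) since 12·2 = 24 ≡ 1, so λ ≡ 16.
  x = λ² - 13 - 2 = 256 - 15 ≡ 11; y = λ·(13 - 11) - 16 ≡ 16. → (11, 16)

(11, 16)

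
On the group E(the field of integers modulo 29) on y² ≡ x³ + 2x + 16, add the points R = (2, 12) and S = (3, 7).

(20, 20)

(2, 12) + (3, 7). λ = (7 - 12)/(3 - 2) ≡ 24/1 mod 29. 1⁻¹ ≡ 1 (mod 29), so λ ≡ 24.
  x = λ² - 2 - 3 = 576 - 5 ≡ 20; y = λ·(2 - 20) - 12 ≡ 20. → (20, 20)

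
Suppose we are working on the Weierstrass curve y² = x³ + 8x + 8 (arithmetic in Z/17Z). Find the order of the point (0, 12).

12

2P: tangent at (0, 12): λ = (3·0² + 8)/(2·12) ≡ 8/7. 7⁻¹ ≡ 5 (mod 17) since 7·5 = 35 ≡ 1, so λ ≡ 8·5 ≡ 6.
  x = λ² - 0 - 0 = 36 - 0 ≡ 2; y = λ·(0 - 2) - 12 ≡ 10. → (2, 10)
3P: (2, 10) + (0, 12). λ = (12 - 10)/(0 - 2) ≡ 2/15 mod 17. 15⁻¹ ≡ 8 (mod 17), so λ ≡ 16.
  x = λ² - 2 - 0 = 256 - 2 ≡ 16; y = λ·(2 - 16) - 10 ≡ 4. → (16, 4)
4P: (16, 4) + (0, 12). λ = (12 - 4)/(0 - 16) ≡ 8/1 mod 17. 1⁻¹ ≡ 1 (mod 17), so λ ≡ 8.
  x = λ² - 16 - 0 = 64 - 16 ≡ 14; y = λ·(16 - 14) - 4 ≡ 12. → (14, 12)
5P: (14, 12) + (0, 12). λ = (12 - 12)/(0 - 14) ≡ 0/3 mod 17. 3⁻¹ ≡ 6 (mod 17), so λ ≡ 0.
  x = λ² - 14 - 0 = 0 - 14 ≡ 3; y = λ·(14 - 3) - 12 ≡ 5. → (3, 5)
6P: (3, 5) + (0, 12). λ = (12 - 5)/(0 - 3) ≡ 7/14 mod 17. 14⁻¹ ≡ 11 (mod 17) since 14·11 = 154 ≡ 1, so λ ≡ 9.
  x = λ² - 3 - 0 = 81 - 3 ≡ 10; y = λ·(3 - 10) - 5 ≡ 0. → (10, 0)
7P: (10, 0) + (0, 12). λ = (12 - 0)/(0 - 10) ≡ 12/7 mod 17. 7⁻¹ ≡ 5 (mod 17), so λ ≡ 9.
  x = λ² - 10 - 0 = 81 - 10 ≡ 3; y = λ·(10 - 3) - 0 ≡ 12. → (3, 12)
8P: (3, 12) + (0, 12). λ = (12 - 12)/(0 - 3) ≡ 0/14 mod 17. 14⁻¹ ≡ 11 (mod 17), so λ ≡ 0.
  x = λ² - 3 - 0 = 0 - 3 ≡ 14; y = λ·(3 - 14) - 12 ≡ 5. → (14, 5)
9P: (14, 5) + (0, 12). λ = (12 - 5)/(0 - 14) ≡ 7/3 mod 17. 3⁻¹ ≡ 6 (mod 17) since 3·6 = 18 ≡ 1, so λ ≡ 8.
  x = λ² - 14 - 0 = 64 - 14 ≡ 16; y = λ·(14 - 16) - 5 ≡ 13. → (16, 13)
10P: (16, 13) + (0, 12). λ = (12 - 13)/(0 - 16) ≡ 16/1 mod 17. 1⁻¹ ≡ 1 (mod 17), so λ ≡ 16.
  x = λ² - 16 - 0 = 256 - 16 ≡ 2; y = λ·(16 - 2) - 13 ≡ 7. → (2, 7)
11P: (2, 7) + (0, 12). λ = (12 - 7)/(0 - 2) ≡ 5/15 mod 17. 15⁻¹ ≡ 8 (mod 17) since 15·8 = 120 ≡ 1, so λ ≡ 6.
  x = λ² - 2 - 0 = 36 - 2 ≡ 0; y = λ·(2 - 0) - 7 ≡ 5. → (0, 5)
12P: (0, 5) + (0, 12): same x and y₁ ≡ -y₂, so the sum is the point at infinity.
12P = the point at infinity, so the order is 12.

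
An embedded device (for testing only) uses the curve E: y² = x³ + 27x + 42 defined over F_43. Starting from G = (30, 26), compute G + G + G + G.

(30, 26)

Double-and-add on 4 = (100)₂. Start with G = (30, 26) for the leading 1-bit.
double: tangent at (30, 26): λ = (3·30² + 27)/(2·26) ≡ 18/9. 9⁻¹ ≡ 24 (mod 43) since 9·24 = 216 ≡ 1, so λ ≡ 18·24 ≡ 2.
  x = λ² - 30 - 30 = 4 - 60 ≡ 30; y = λ·(30 - 30) - 26 ≡ 17. → (30, 17)
double: tangent at (30, 17): λ = (3·30² + 27)/(2·17) ≡ 18/34. 34⁻¹ ≡ 19 (mod 43) since 34·19 = 646 ≡ 1, so λ ≡ 18·19 ≡ 41.
  x = λ² - 30 - 30 = 1681 - 60 ≡ 30; y = λ·(30 - 30) - 17 ≡ 26. → (30, 26)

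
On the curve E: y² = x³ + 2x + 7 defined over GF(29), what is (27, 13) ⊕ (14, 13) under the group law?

(27, 13) + (14, 13). λ = (13 - 13)/(14 - 27) ≡ 0/16 mod 29. 16⁻¹ ≡ 20 (mod 29), so λ ≡ 0.
  x = λ² - 27 - 14 = 0 - 41 ≡ 17; y = λ·(27 - 17) - 13 ≡ 16. → (17, 16)

(17, 16)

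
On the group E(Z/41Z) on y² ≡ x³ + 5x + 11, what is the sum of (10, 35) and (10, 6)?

The two points share x = 10 and their y-coordinates satisfy 35 + 6 ≡ 0 (mod 41), so they are inverses. Their sum is the point at infinity.

O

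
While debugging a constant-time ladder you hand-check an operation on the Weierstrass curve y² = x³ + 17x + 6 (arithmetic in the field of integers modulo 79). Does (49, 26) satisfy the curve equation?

y² = 26² ≡ 44; x³ + 17x + 6 = 118488 ≡ 67 (mod 79). 44 ≠ 67.

no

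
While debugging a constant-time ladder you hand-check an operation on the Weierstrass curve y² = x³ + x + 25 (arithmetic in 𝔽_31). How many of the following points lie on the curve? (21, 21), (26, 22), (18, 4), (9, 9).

4

(21, 21): 21² ≡ 7, rhs ≡ 7 → on.
(26, 22): 22² ≡ 19, rhs ≡ 19 → on.
(18, 4): 4² ≡ 16, rhs ≡ 16 → on.
(9, 9): 9² ≡ 19, rhs ≡ 19 → on.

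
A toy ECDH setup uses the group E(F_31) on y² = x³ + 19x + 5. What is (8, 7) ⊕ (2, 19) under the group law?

(25, 27)

(8, 7) + (2, 19). λ = (19 - 7)/(2 - 8) ≡ 12/25 mod 31. 25⁻¹ ≡ 5 (mod 31), so λ ≡ 29.
  x = λ² - 8 - 2 = 841 - 10 ≡ 25; y = λ·(8 - 25) - 7 ≡ 27. → (25, 27)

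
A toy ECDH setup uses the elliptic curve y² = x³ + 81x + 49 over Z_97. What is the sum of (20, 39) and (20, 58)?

The two points share x = 20 and their y-coordinates satisfy 39 + 58 ≡ 0 (mod 97), so they are inverses. Their sum is ∞.

O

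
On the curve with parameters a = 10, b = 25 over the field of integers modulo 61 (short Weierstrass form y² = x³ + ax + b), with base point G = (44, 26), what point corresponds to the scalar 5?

(0, 5)

Repeated addition: build up to 5G.
2G: tangent at (44, 26): λ = (3·44² + 10)/(2·26) ≡ 23/52. 52⁻¹ ≡ 27 (mod 61), so λ ≡ 23·27 ≡ 11.
  x = λ² - 44 - 44 = 121 - 88 ≡ 33; y = λ·(44 - 33) - 26 ≡ 34. → (33, 34)
3G: (33, 34) + (44, 26). λ = (26 - 34)/(44 - 33) ≡ 53/11 mod 61. 11⁻¹ ≡ 50 (mod 61), so λ ≡ 27.
  x = λ² - 33 - 44 = 729 - 77 ≡ 42; y = λ·(33 - 42) - 34 ≡ 28. → (42, 28)
4G: (42, 28) + (44, 26). λ = (26 - 28)/(44 - 42) ≡ 59/2 mod 61. 2⁻¹ ≡ 31 (mod 61), so λ ≡ 60.
  x = λ² - 42 - 44 = 3600 - 86 ≡ 37; y = λ·(42 - 37) - 28 ≡ 28. → (37, 28)
5G: (37, 28) + (44, 26). λ = (26 - 28)/(44 - 37) ≡ 59/7 mod 61. 7⁻¹ ≡ 35 (mod 61) since 7·35 = 245 ≡ 1, so λ ≡ 52.
  x = λ² - 37 - 44 = 2704 - 81 ≡ 0; y = λ·(37 - 0) - 28 ≡ 5. → (0, 5)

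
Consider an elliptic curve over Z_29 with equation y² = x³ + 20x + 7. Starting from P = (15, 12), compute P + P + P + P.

Repeated addition: build up to 4P.
2P: tangent at (15, 12): λ = (3·15² + 20)/(2·12) ≡ 28/24. 24⁻¹ ≡ 23 (mod 29), so λ ≡ 28·23 ≡ 6.
  x = λ² - 15 - 15 = 36 - 30 ≡ 6; y = λ·(15 - 6) - 12 ≡ 13. → (6, 13)
3P: (6, 13) + (15, 12). λ = (12 - 13)/(15 - 6) ≡ 28/9 mod 29. 9⁻¹ ≡ 13 (mod 29) since 9·13 = 117 ≡ 1, so λ ≡ 16.
  x = λ² - 6 - 15 = 256 - 21 ≡ 3; y = λ·(6 - 3) - 13 ≡ 6. → (3, 6)
4P: (3, 6) + (15, 12). λ = (12 - 6)/(15 - 3) ≡ 6/12 mod 29. 12⁻¹ ≡ 17 (mod 29), so λ ≡ 15.
  x = λ² - 3 - 15 = 225 - 18 ≡ 4; y = λ·(3 - 4) - 6 ≡ 8. → (4, 8)

(4, 8)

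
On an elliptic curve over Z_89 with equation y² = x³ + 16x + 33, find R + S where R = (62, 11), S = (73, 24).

(62, 11) + (73, 24). λ = (24 - 11)/(73 - 62) ≡ 13/11 mod 89. 11⁻¹ ≡ 81 (mod 89), so λ ≡ 74.
  x = λ² - 62 - 73 = 5476 - 135 ≡ 1; y = λ·(62 - 1) - 11 ≡ 53. → (1, 53)

(1, 53)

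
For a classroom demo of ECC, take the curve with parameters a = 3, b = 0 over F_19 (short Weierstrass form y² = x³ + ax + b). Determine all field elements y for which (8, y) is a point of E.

x³ + 3x + 0 = 536 ≡ 4 (mod 19).
Square roots of 4 mod 19: 2 and 17 (since 2² = 4 ≡ 4).

2, 17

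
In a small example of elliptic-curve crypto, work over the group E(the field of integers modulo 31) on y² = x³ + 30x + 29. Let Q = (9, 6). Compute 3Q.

Repeated addition: build up to 3Q.
2Q: tangent at (9, 6): λ = (3·9² + 30)/(2·6) ≡ 25/12. 12⁻¹ ≡ 13 (mod 31) since 12·13 = 156 ≡ 1, so λ ≡ 25·13 ≡ 15.
  x = λ² - 9 - 9 = 225 - 18 ≡ 21; y = λ·(9 - 21) - 6 ≡ 0. → (21, 0)
3Q: (21, 0) + (9, 6). λ = (6 - 0)/(9 - 21) ≡ 6/19 mod 31. 19⁻¹ ≡ 18 (mod 31), so λ ≡ 15.
  x = λ² - 21 - 9 = 225 - 30 ≡ 9; y = λ·(21 - 9) - 0 ≡ 25. → (9, 25)

(9, 25)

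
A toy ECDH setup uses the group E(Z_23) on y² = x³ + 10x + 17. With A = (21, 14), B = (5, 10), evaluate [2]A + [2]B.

(4, 11)

First 2A:
Repeated addition: build up to 2A.
2A: tangent at (21, 14): λ = (3·21² + 10)/(2·14) ≡ 22/5. 5⁻¹ ≡ 14 (mod 23), so λ ≡ 22·14 ≡ 9.
  x = λ² - 21 - 21 = 81 - 42 ≡ 16; y = λ·(21 - 16) - 14 ≡ 8. → (16, 8)
2A = (16, 8).
Next 2B:
Repeated addition: build up to 2B.
2B: tangent at (5, 10): λ = (3·5² + 10)/(2·10) ≡ 16/20. 20⁻¹ ≡ 15 (mod 23), so λ ≡ 16·15 ≡ 10.
  x = λ² - 5 - 5 = 100 - 10 ≡ 21; y = λ·(5 - 21) - 10 ≡ 14. → (21, 14)
2B = (21, 14).
Finally 2A + 2B:
(16, 8) + (21, 14). λ = (14 - 8)/(21 - 16) ≡ 6/5 mod 23. 5⁻¹ ≡ 14 (mod 23), so λ ≡ 15.
  x = λ² - 16 - 21 = 225 - 37 ≡ 4; y = λ·(16 - 4) - 8 ≡ 11. → (4, 11)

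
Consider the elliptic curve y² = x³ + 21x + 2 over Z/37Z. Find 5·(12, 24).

(28, 3)

Write P = (12, 24).
Repeated addition: build up to 5P.
2P: tangent at (12, 24): λ = (3·12² + 21)/(2·24) ≡ 9/11. 11⁻¹ ≡ 27 (mod 37), so λ ≡ 9·27 ≡ 21.
  x = λ² - 12 - 12 = 441 - 24 ≡ 10; y = λ·(12 - 10) - 24 ≡ 18. → (10, 18)
3P: (10, 18) + (12, 24). λ = (24 - 18)/(12 - 10) ≡ 6/2 mod 37. 2⁻¹ ≡ 19 (mod 37) since 2·19 = 38 ≡ 1, so λ ≡ 3.
  x = λ² - 10 - 12 = 9 - 22 ≡ 24; y = λ·(10 - 24) - 18 ≡ 14. → (24, 14)
4P: (24, 14) + (12, 24). λ = (24 - 14)/(12 - 24) ≡ 10/25 mod 37. 25⁻¹ ≡ 3 (mod 37), so λ ≡ 30.
  x = λ² - 24 - 12 = 900 - 36 ≡ 13; y = λ·(24 - 13) - 14 ≡ 20. → (13, 20)
5P: (13, 20) + (12, 24). λ = (24 - 20)/(12 - 13) ≡ 4/36 mod 37. 36⁻¹ ≡ 36 (mod 37) since 36·36 = 1296 ≡ 1, so λ ≡ 33.
  x = λ² - 13 - 12 = 1089 - 25 ≡ 28; y = λ·(13 - 28) - 20 ≡ 3. → (28, 3)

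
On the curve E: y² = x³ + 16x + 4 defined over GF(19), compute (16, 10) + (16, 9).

The two points share x = 16 and their y-coordinates satisfy 10 + 9 ≡ 0 (mod 19), so they are inverses. Their sum is the point at infinity.

O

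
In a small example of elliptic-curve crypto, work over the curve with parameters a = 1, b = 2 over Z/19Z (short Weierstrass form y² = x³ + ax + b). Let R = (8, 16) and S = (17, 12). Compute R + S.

(1, 2)

(8, 16) + (17, 12). λ = (12 - 16)/(17 - 8) ≡ 15/9 mod 19. 9⁻¹ ≡ 17 (mod 19), so λ ≡ 8.
  x = λ² - 8 - 17 = 64 - 25 ≡ 1; y = λ·(8 - 1) - 16 ≡ 2. → (1, 2)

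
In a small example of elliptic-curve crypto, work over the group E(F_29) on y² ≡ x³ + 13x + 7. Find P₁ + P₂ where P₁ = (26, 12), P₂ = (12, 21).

(25, 6)

(26, 12) + (12, 21). λ = (21 - 12)/(12 - 26) ≡ 9/15 mod 29. 15⁻¹ ≡ 2 (mod 29), so λ ≡ 18.
  x = λ² - 26 - 12 = 324 - 38 ≡ 25; y = λ·(26 - 25) - 12 ≡ 6. → (25, 6)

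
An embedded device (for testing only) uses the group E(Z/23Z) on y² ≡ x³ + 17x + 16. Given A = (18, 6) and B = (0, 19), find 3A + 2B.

First 3A:
Repeated addition: build up to 3A.
2A: tangent at (18, 6): λ = (3·18² + 17)/(2·6) ≡ 0/12. 12⁻¹ ≡ 2 (mod 23), so λ ≡ 0·2 ≡ 0.
  x = λ² - 18 - 18 = 0 - 36 ≡ 10; y = λ·(18 - 10) - 6 ≡ 17. → (10, 17)
3A: (10, 17) + (18, 6). λ = (6 - 17)/(18 - 10) ≡ 12/8 mod 23. 8⁻¹ ≡ 3 (mod 23), so λ ≡ 13.
  x = λ² - 10 - 18 = 169 - 28 ≡ 3; y = λ·(10 - 3) - 17 ≡ 5. → (3, 5)
3A = (3, 5).
Next 2B:
Repeated addition: build up to 2B.
2B: tangent at (0, 19): λ = (3·0² + 17)/(2·19) ≡ 17/15. 15⁻¹ ≡ 20 (mod 23), so λ ≡ 17·20 ≡ 18.
  x = λ² - 0 - 0 = 324 - 0 ≡ 2; y = λ·(0 - 2) - 19 ≡ 14. → (2, 14)
2B = (2, 14).
Finally 3A + 2B:
(3, 5) + (2, 14). λ = (14 - 5)/(2 - 3) ≡ 9/22 mod 23. 22⁻¹ ≡ 22 (mod 23), so λ ≡ 14.
  x = λ² - 3 - 2 = 196 - 5 ≡ 7; y = λ·(3 - 7) - 5 ≡ 8. → (7, 8)

(7, 8)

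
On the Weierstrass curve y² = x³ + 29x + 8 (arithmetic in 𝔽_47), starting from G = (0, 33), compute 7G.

Double-and-add on 7 = (111)₂. Start with G = (0, 33) for the leading 1-bit.
double: tangent at (0, 33): λ = (3·0² + 29)/(2·33) ≡ 29/19. 19⁻¹ ≡ 5 (mod 47) since 19·5 = 95 ≡ 1, so λ ≡ 29·5 ≡ 4.
  x = λ² - 0 - 0 = 16 - 0 ≡ 16; y = λ·(0 - 16) - 33 ≡ 44. → (16, 44)
add G: (16, 44) + (0, 33). λ = (33 - 44)/(0 - 16) ≡ 36/31 mod 47. 31⁻¹ ≡ 44 (mod 47), so λ ≡ 33.
  x = λ² - 16 - 0 = 1089 - 16 ≡ 39; y = λ·(16 - 39) - 44 ≡ 43. → (39, 43)
double: tangent at (39, 43): λ = (3·39² + 29)/(2·43) ≡ 33/39. 39⁻¹ ≡ 41 (mod 47), so λ ≡ 33·41 ≡ 37.
  x = λ² - 39 - 39 = 1369 - 78 ≡ 22; y = λ·(39 - 22) - 43 ≡ 22. → (22, 22)
add G: (22, 22) + (0, 33). λ = (33 - 22)/(0 - 22) ≡ 11/25 mod 47. 25⁻¹ ≡ 32 (mod 47) since 25·32 = 800 ≡ 1, so λ ≡ 23.
  x = λ² - 22 - 0 = 529 - 22 ≡ 37; y = λ·(22 - 37) - 22 ≡ 9. → (37, 9)

(37, 9)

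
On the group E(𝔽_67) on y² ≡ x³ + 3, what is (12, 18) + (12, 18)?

(53, 26)

tangent at (12, 18): λ = (3·12² + 0)/(2·18) ≡ 30/36. 36⁻¹ ≡ 54 (mod 67), so λ ≡ 30·54 ≡ 12.
  x = λ² - 12 - 12 = 144 - 24 ≡ 53; y = λ·(12 - 53) - 18 ≡ 26. → (53, 26)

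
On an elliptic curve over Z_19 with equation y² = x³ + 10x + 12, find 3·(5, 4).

Write P = (5, 4).
Repeated addition: build up to 3P.
2P: tangent at (5, 4): λ = (3·5² + 10)/(2·4) ≡ 9/8. 8⁻¹ ≡ 12 (mod 19), so λ ≡ 9·12 ≡ 13.
  x = λ² - 5 - 5 = 169 - 10 ≡ 7; y = λ·(5 - 7) - 4 ≡ 8. → (7, 8)
3P: (7, 8) + (5, 4). λ = (4 - 8)/(5 - 7) ≡ 15/17 mod 19. 17⁻¹ ≡ 9 (mod 19), so λ ≡ 2.
  x = λ² - 7 - 5 = 4 - 12 ≡ 11; y = λ·(7 - 11) - 8 ≡ 3. → (11, 3)

(11, 3)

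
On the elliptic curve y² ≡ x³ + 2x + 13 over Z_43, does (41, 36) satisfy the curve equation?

y² = 36² ≡ 6; x³ + 2x + 13 = 69016 ≡ 1 (mod 43). 6 ≠ 1.

no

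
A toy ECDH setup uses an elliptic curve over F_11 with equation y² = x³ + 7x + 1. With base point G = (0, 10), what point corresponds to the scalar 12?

Repeated addition: build up to 12G.
2G: tangent at (0, 10): λ = (3·0² + 7)/(2·10) ≡ 7/9. 9⁻¹ ≡ 5 (mod 11), so λ ≡ 7·5 ≡ 2.
  x = λ² - 0 - 0 = 4 - 0 ≡ 4; y = λ·(0 - 4) - 10 ≡ 4. → (4, 4)
3G: (4, 4) + (0, 10). λ = (10 - 4)/(0 - 4) ≡ 6/7 mod 11. 7⁻¹ ≡ 8 (mod 11), so λ ≡ 4.
  x = λ² - 4 - 0 = 16 - 4 ≡ 1; y = λ·(4 - 1) - 4 ≡ 8. → (1, 8)
4G: (1, 8) + (0, 10). λ = (10 - 8)/(0 - 1) ≡ 2/10 mod 11. 10⁻¹ ≡ 10 (mod 11), so λ ≡ 9.
  x = λ² - 1 - 0 = 81 - 1 ≡ 3; y = λ·(1 - 3) - 8 ≡ 7. → (3, 7)
5G: (3, 7) + (0, 10). λ = (10 - 7)/(0 - 3) ≡ 3/8 mod 11. 8⁻¹ ≡ 7 (mod 11) since 8·7 = 56 ≡ 1, so λ ≡ 10.
  x = λ² - 3 - 0 = 100 - 3 ≡ 9; y = λ·(3 - 9) - 7 ≡ 10. → (9, 10)
6G: (9, 10) + (0, 10). λ = (10 - 10)/(0 - 9) ≡ 0/2 mod 11. 2⁻¹ ≡ 6 (mod 11) since 2·6 = 12 ≡ 1, so λ ≡ 0.
  x = λ² - 9 - 0 = 0 - 9 ≡ 2; y = λ·(9 - 2) - 10 ≡ 1. → (2, 1)
7G: (2, 1) + (0, 10). λ = (10 - 1)/(0 - 2) ≡ 9/9 mod 11. 9⁻¹ ≡ 5 (mod 11) since 9·5 = 45 ≡ 1, so λ ≡ 1.
  x = λ² - 2 - 0 = 1 - 2 ≡ 10; y = λ·(2 - 10) - 1 ≡ 2. → (10, 2)
8G: (10, 2) + (0, 10). λ = (10 - 2)/(0 - 10) ≡ 8/1 mod 11. 1⁻¹ ≡ 1 (mod 11), so λ ≡ 8.
  x = λ² - 10 - 0 = 64 - 10 ≡ 10; y = λ·(10 - 10) - 2 ≡ 9. → (10, 9)
9G: (10, 9) + (0, 10). λ = (10 - 9)/(0 - 10) ≡ 1/1 mod 11. 1⁻¹ ≡ 1 (mod 11), so λ ≡ 1.
  x = λ² - 10 - 0 = 1 - 10 ≡ 2; y = λ·(10 - 2) - 9 ≡ 10. → (2, 10)
10G: (2, 10) + (0, 10). λ = (10 - 10)/(0 - 2) ≡ 0/9 mod 11. 9⁻¹ ≡ 5 (mod 11), so λ ≡ 0.
  x = λ² - 2 - 0 = 0 - 2 ≡ 9; y = λ·(2 - 9) - 10 ≡ 1. → (9, 1)
11G: (9, 1) + (0, 10). λ = (10 - 1)/(0 - 9) ≡ 9/2 mod 11. 2⁻¹ ≡ 6 (mod 11), so λ ≡ 10.
  x = λ² - 9 - 0 = 100 - 9 ≡ 3; y = λ·(9 - 3) - 1 ≡ 4. → (3, 4)
12G: (3, 4) + (0, 10). λ = (10 - 4)/(0 - 3) ≡ 6/8 mod 11. 8⁻¹ ≡ 7 (mod 11) since 8·7 = 56 ≡ 1, so λ ≡ 9.
  x = λ² - 3 - 0 = 81 - 3 ≡ 1; y = λ·(3 - 1) - 4 ≡ 3. → (1, 3)

(1, 3)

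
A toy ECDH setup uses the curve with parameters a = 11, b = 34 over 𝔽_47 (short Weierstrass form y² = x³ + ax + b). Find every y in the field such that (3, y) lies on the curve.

0

x³ + 11x + 34 = 94 ≡ 0 (mod 47).
Only y = 0 satisfies y² ≡ 0.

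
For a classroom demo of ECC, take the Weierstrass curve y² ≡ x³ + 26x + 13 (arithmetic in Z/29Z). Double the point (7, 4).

tangent at (7, 4): λ = (3·7² + 26)/(2·4) ≡ 28/8. 8⁻¹ ≡ 11 (mod 29) since 8·11 = 88 ≡ 1, so λ ≡ 28·11 ≡ 18.
  x = λ² - 7 - 7 = 324 - 14 ≡ 20; y = λ·(7 - 20) - 4 ≡ 23. → (20, 23)

(20, 23)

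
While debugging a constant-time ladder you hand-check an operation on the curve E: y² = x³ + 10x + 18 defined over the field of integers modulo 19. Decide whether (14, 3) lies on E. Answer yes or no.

y² = 3² ≡ 9; x³ + 10x + 18 = 2902 ≡ 14 (mod 19). 9 ≠ 14.

no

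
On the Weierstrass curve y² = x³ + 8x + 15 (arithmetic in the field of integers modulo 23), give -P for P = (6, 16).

(6, 7)

-(6, 16) = (6, -16 mod 23) = (6, 7).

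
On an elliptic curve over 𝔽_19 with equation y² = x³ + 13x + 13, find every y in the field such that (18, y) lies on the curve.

x³ + 13x + 13 = 6079 ≡ 18 (mod 19).
18 is a non-residue mod 19; no y exists.

none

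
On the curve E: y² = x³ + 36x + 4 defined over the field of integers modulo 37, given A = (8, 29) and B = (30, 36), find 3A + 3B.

(19, 31)

First 3A:
Repeated addition: build up to 3A.
2A: tangent at (8, 29): λ = (3·8² + 36)/(2·29) ≡ 6/21. 21⁻¹ ≡ 30 (mod 37), so λ ≡ 6·30 ≡ 32.
  x = λ² - 8 - 8 = 1024 - 16 ≡ 9; y = λ·(8 - 9) - 29 ≡ 13. → (9, 13)
3A: (9, 13) + (8, 29). λ = (29 - 13)/(8 - 9) ≡ 16/36 mod 37. 36⁻¹ ≡ 36 (mod 37), so λ ≡ 21.
  x = λ² - 9 - 8 = 441 - 17 ≡ 17; y = λ·(9 - 17) - 13 ≡ 4. → (17, 4)
3A = (17, 4).
Next 3B:
Repeated addition: build up to 3B.
2B: tangent at (30, 36): λ = (3·30² + 36)/(2·36) ≡ 35/35. 35⁻¹ ≡ 18 (mod 37), so λ ≡ 35·18 ≡ 1.
  x = λ² - 30 - 30 = 1 - 60 ≡ 15; y = λ·(30 - 15) - 36 ≡ 16. → (15, 16)
3B: (15, 16) + (30, 36). λ = (36 - 16)/(30 - 15) ≡ 20/15 mod 37. 15⁻¹ ≡ 5 (mod 37), so λ ≡ 26.
  x = λ² - 15 - 30 = 676 - 45 ≡ 2; y = λ·(15 - 2) - 16 ≡ 26. → (2, 26)
3B = (2, 26).
Finally 3A + 3B:
(17, 4) + (2, 26). λ = (26 - 4)/(2 - 17) ≡ 22/22 mod 37. 22⁻¹ ≡ 32 (mod 37), so λ ≡ 1.
  x = λ² - 17 - 2 = 1 - 19 ≡ 19; y = λ·(17 - 19) - 4 ≡ 31. → (19, 31)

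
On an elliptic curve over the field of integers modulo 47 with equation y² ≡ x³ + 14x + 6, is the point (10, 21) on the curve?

y² = 21² ≡ 18; x³ + 14x + 6 = 1146 ≡ 18 (mod 47). 18 = 18.

yes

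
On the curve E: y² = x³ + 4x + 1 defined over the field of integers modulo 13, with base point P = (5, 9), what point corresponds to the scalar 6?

(9, 8)

Double-and-add on 6 = (110)₂. Start with P = (5, 9) for the leading 1-bit.
double: tangent at (5, 9): λ = (3·5² + 4)/(2·9) ≡ 1/5. 5⁻¹ ≡ 8 (mod 13), so λ ≡ 1·8 ≡ 8.
  x = λ² - 5 - 5 = 64 - 10 ≡ 2; y = λ·(5 - 2) - 9 ≡ 2. → (2, 2)
add P: (2, 2) + (5, 9). λ = (9 - 2)/(5 - 2) ≡ 7/3 mod 13. 3⁻¹ ≡ 9 (mod 13) since 3·9 = 27 ≡ 1, so λ ≡ 11.
  x = λ² - 2 - 5 = 121 - 7 ≡ 10; y = λ·(2 - 10) - 2 ≡ 1. → (10, 1)
double: tangent at (10, 1): λ = (3·10² + 4)/(2·1) ≡ 5/2. 2⁻¹ ≡ 7 (mod 13), so λ ≡ 5·7 ≡ 9.
  x = λ² - 10 - 10 = 81 - 20 ≡ 9; y = λ·(10 - 9) - 1 ≡ 8. → (9, 8)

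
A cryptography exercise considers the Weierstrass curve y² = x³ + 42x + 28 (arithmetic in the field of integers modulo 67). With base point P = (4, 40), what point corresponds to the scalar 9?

Double-and-add on 9 = (1001)₂. Start with P = (4, 40) for the leading 1-bit.
double: tangent at (4, 40): λ = (3·4² + 42)/(2·40) ≡ 23/13. 13⁻¹ ≡ 31 (mod 67) since 13·31 = 403 ≡ 1, so λ ≡ 23·31 ≡ 43.
  x = λ² - 4 - 4 = 1849 - 8 ≡ 32; y = λ·(4 - 32) - 40 ≡ 29. → (32, 29)
double: tangent at (32, 29): λ = (3·32² + 42)/(2·29) ≡ 32/58. 58⁻¹ ≡ 52 (mod 67), so λ ≡ 32·52 ≡ 56.
  x = λ² - 32 - 32 = 3136 - 64 ≡ 57; y = λ·(32 - 57) - 29 ≡ 45. → (57, 45)
double: tangent at (57, 45): λ = (3·57² + 42)/(2·45) ≡ 7/23. 23⁻¹ ≡ 35 (mod 67), so λ ≡ 7·35 ≡ 44.
  x = λ² - 57 - 57 = 1936 - 114 ≡ 13; y = λ·(57 - 13) - 45 ≡ 15. → (13, 15)
add P: (13, 15) + (4, 40). λ = (40 - 15)/(4 - 13) ≡ 25/58 mod 67. 58⁻¹ ≡ 52 (mod 67), so λ ≡ 27.
  x = λ² - 13 - 4 = 729 - 17 ≡ 42; y = λ·(13 - 42) - 15 ≡ 6. → (42, 6)

(42, 6)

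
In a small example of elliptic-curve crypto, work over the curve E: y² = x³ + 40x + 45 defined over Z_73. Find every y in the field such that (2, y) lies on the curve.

x³ + 40x + 45 = 133 ≡ 60 (mod 73).
60 is a non-residue mod 73; no y exists.

none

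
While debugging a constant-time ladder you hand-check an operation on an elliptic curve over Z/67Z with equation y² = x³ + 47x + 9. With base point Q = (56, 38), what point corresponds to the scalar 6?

Double-and-add on 6 = (110)₂. Start with Q = (56, 38) for the leading 1-bit.
double: tangent at (56, 38): λ = (3·56² + 47)/(2·38) ≡ 8/9. 9⁻¹ ≡ 15 (mod 67) since 9·15 = 135 ≡ 1, so λ ≡ 8·15 ≡ 53.
  x = λ² - 56 - 56 = 2809 - 112 ≡ 17; y = λ·(56 - 17) - 38 ≡ 19. → (17, 19)
add Q: (17, 19) + (56, 38). λ = (38 - 19)/(56 - 17) ≡ 19/39 mod 67. 39⁻¹ ≡ 55 (mod 67), so λ ≡ 40.
  x = λ² - 17 - 56 = 1600 - 73 ≡ 53; y = λ·(17 - 53) - 19 ≡ 15. → (53, 15)
double: tangent at (53, 15): λ = (3·53² + 47)/(2·15) ≡ 32/30. 30⁻¹ ≡ 38 (mod 67) since 30·38 = 1140 ≡ 1, so λ ≡ 32·38 ≡ 10.
  x = λ² - 53 - 53 = 100 - 106 ≡ 61; y = λ·(53 - 61) - 15 ≡ 39. → (61, 39)

(61, 39)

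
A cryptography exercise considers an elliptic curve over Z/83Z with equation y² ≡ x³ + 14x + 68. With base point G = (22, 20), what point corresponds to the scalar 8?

(18, 50)

Double-and-add on 8 = (1000)₂. Start with G = (22, 20) for the leading 1-bit.
double: tangent at (22, 20): λ = (3·22² + 14)/(2·20) ≡ 55/40. 40⁻¹ ≡ 27 (mod 83), so λ ≡ 55·27 ≡ 74.
  x = λ² - 22 - 22 = 5476 - 44 ≡ 37; y = λ·(22 - 37) - 20 ≡ 32. → (37, 32)
double: tangent at (37, 32): λ = (3·37² + 14)/(2·32) ≡ 54/64. 64⁻¹ ≡ 48 (mod 83) since 64·48 = 3072 ≡ 1, so λ ≡ 54·48 ≡ 19.
  x = λ² - 37 - 37 = 361 - 74 ≡ 38; y = λ·(37 - 38) - 32 ≡ 32. → (38, 32)
double: tangent at (38, 32): λ = (3·38² + 14)/(2·32) ≡ 30/64. 64⁻¹ ≡ 48 (mod 83) since 64·48 = 3072 ≡ 1, so λ ≡ 30·48 ≡ 29.
  x = λ² - 38 - 38 = 841 - 76 ≡ 18; y = λ·(38 - 18) - 32 ≡ 50. → (18, 50)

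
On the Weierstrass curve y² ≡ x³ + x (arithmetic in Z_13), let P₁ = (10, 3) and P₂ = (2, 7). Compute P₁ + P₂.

(10, 3) + (2, 7). λ = (7 - 3)/(2 - 10) ≡ 4/5 mod 13. 5⁻¹ ≡ 8 (mod 13) since 5·8 = 40 ≡ 1, so λ ≡ 6.
  x = λ² - 10 - 2 = 36 - 12 ≡ 11; y = λ·(10 - 11) - 3 ≡ 4. → (11, 4)

(11, 4)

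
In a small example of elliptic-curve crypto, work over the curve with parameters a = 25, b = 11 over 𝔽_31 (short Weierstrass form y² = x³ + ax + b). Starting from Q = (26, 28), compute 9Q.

Repeated addition: build up to 9Q.
2Q: tangent at (26, 28): λ = (3·26² + 25)/(2·28) ≡ 7/25. 25⁻¹ ≡ 5 (mod 31) since 25·5 = 125 ≡ 1, so λ ≡ 7·5 ≡ 4.
  x = λ² - 26 - 26 = 16 - 52 ≡ 26; y = λ·(26 - 26) - 28 ≡ 3. → (26, 3)
3Q: (26, 3) + (26, 28): same x and y₁ ≡ -y₂, so the sum is the point at infinity.
4Q: the point at infinity + (26, 28) = (26, 28) (identity).
5Q: tangent at (26, 28): λ = (3·26² + 25)/(2·28) ≡ 7/25. 25⁻¹ ≡ 5 (mod 31) since 25·5 = 125 ≡ 1, so λ ≡ 7·5 ≡ 4.
  x = λ² - 26 - 26 = 16 - 52 ≡ 26; y = λ·(26 - 26) - 28 ≡ 3. → (26, 3)
6Q: (26, 3) + (26, 28): same x and y₁ ≡ -y₂, so the sum is the point at infinity.
7Q: the point at infinity + (26, 28) = (26, 28) (identity).
8Q: tangent at (26, 28): λ = (3·26² + 25)/(2·28) ≡ 7/25. 25⁻¹ ≡ 5 (mod 31), so λ ≡ 7·5 ≡ 4.
  x = λ² - 26 - 26 = 16 - 52 ≡ 26; y = λ·(26 - 26) - 28 ≡ 3. → (26, 3)
9Q: (26, 3) + (26, 28): same x and y₁ ≡ -y₂, so the sum is the point at infinity.

O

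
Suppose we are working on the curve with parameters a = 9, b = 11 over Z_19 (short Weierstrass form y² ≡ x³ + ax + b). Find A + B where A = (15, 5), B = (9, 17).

(15, 5) + (9, 17). λ = (17 - 5)/(9 - 15) ≡ 12/13 mod 19. 13⁻¹ ≡ 3 (mod 19) since 13·3 = 39 ≡ 1, so λ ≡ 17.
  x = λ² - 15 - 9 = 289 - 24 ≡ 18; y = λ·(15 - 18) - 5 ≡ 1. → (18, 1)

(18, 1)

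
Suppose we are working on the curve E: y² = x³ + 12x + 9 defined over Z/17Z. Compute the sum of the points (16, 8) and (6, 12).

(16, 8) + (6, 12). λ = (12 - 8)/(6 - 16) ≡ 4/7 mod 17. 7⁻¹ ≡ 5 (mod 17), so λ ≡ 3.
  x = λ² - 16 - 6 = 9 - 22 ≡ 4; y = λ·(16 - 4) - 8 ≡ 11. → (4, 11)

(4, 11)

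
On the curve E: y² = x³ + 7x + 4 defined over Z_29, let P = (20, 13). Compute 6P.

(15, 27)

Repeated addition: build up to 6P.
2P: tangent at (20, 13): λ = (3·20² + 7)/(2·13) ≡ 18/26. 26⁻¹ ≡ 19 (mod 29) since 26·19 = 494 ≡ 1, so λ ≡ 18·19 ≡ 23.
  x = λ² - 20 - 20 = 529 - 40 ≡ 25; y = λ·(20 - 25) - 13 ≡ 17. → (25, 17)
3P: (25, 17) + (20, 13). λ = (13 - 17)/(20 - 25) ≡ 25/24 mod 29. 24⁻¹ ≡ 23 (mod 29), so λ ≡ 24.
  x = λ² - 25 - 20 = 576 - 45 ≡ 9; y = λ·(25 - 9) - 17 ≡ 19. → (9, 19)
4P: (9, 19) + (20, 13). λ = (13 - 19)/(20 - 9) ≡ 23/11 mod 29. 11⁻¹ ≡ 8 (mod 29), so λ ≡ 10.
  x = λ² - 9 - 20 = 100 - 29 ≡ 13; y = λ·(9 - 13) - 19 ≡ 28. → (13, 28)
5P: (13, 28) + (20, 13). λ = (13 - 28)/(20 - 13) ≡ 14/7 mod 29. 7⁻¹ ≡ 25 (mod 29), so λ ≡ 2.
  x = λ² - 13 - 20 = 4 - 33 ≡ 0; y = λ·(13 - 0) - 28 ≡ 27. → (0, 27)
6P: (0, 27) + (20, 13). λ = (13 - 27)/(20 - 0) ≡ 15/20 mod 29. 20⁻¹ ≡ 16 (mod 29), so λ ≡ 8.
  x = λ² - 0 - 20 = 64 - 20 ≡ 15; y = λ·(0 - 15) - 27 ≡ 27. → (15, 27)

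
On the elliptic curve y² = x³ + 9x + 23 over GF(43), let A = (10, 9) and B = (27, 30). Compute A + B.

(10, 9) + (27, 30). λ = (30 - 9)/(27 - 10) ≡ 21/17 mod 43. 17⁻¹ ≡ 38 (mod 43), so λ ≡ 24.
  x = λ² - 10 - 27 = 576 - 37 ≡ 23; y = λ·(10 - 23) - 9 ≡ 23. → (23, 23)

(23, 23)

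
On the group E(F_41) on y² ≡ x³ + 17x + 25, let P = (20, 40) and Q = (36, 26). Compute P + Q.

(20, 40) + (36, 26). λ = (26 - 40)/(36 - 20) ≡ 27/16 mod 41. 16⁻¹ ≡ 18 (mod 41) since 16·18 = 288 ≡ 1, so λ ≡ 35.
  x = λ² - 20 - 36 = 1225 - 56 ≡ 21; y = λ·(20 - 21) - 40 ≡ 7. → (21, 7)

(21, 7)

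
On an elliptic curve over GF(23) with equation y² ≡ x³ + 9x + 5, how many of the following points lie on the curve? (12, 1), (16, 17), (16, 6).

3

(12, 1): 1² ≡ 1, rhs ≡ 1 → on.
(16, 17): 17² ≡ 13, rhs ≡ 13 → on.
(16, 6): 6² ≡ 13, rhs ≡ 13 → on.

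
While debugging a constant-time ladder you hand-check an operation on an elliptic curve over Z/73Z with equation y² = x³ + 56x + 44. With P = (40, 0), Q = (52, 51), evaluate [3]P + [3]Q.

First 3P:
Repeated addition: build up to 3P.
2P: (40, 0) + (40, 0): same x and y₁ ≡ -y₂, so the sum is the point at infinity.
3P: the point at infinity + (40, 0) = (40, 0) (identity).
3P = (40, 0).
Next 3Q:
Repeated addition: build up to 3Q.
2Q: tangent at (52, 51): λ = (3·52² + 56)/(2·51) ≡ 65/29. 29⁻¹ ≡ 68 (mod 73), so λ ≡ 65·68 ≡ 40.
  x = λ² - 52 - 52 = 1600 - 104 ≡ 36; y = λ·(52 - 36) - 51 ≡ 5. → (36, 5)
3Q: (36, 5) + (52, 51). λ = (51 - 5)/(52 - 36) ≡ 46/16 mod 73. 16⁻¹ ≡ 32 (mod 73), so λ ≡ 12.
  x = λ² - 36 - 52 = 144 - 88 ≡ 56; y = λ·(36 - 56) - 5 ≡ 47. → (56, 47)
3Q = (56, 47).
Finally 3P + 3Q:
(40, 0) + (56, 47). λ = (47 - 0)/(56 - 40) ≡ 47/16 mod 73. 16⁻¹ ≡ 32 (mod 73) since 16·32 = 512 ≡ 1, so λ ≡ 44.
  x = λ² - 40 - 56 = 1936 - 96 ≡ 15; y = λ·(40 - 15) - 0 ≡ 5. → (15, 5)

(15, 5)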